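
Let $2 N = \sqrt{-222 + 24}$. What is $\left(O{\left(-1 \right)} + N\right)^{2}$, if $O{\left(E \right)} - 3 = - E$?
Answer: $- \frac{67}{2} + 12 i \sqrt{22} \approx -33.5 + 56.285 i$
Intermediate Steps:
$N = \frac{3 i \sqrt{22}}{2}$ ($N = \frac{\sqrt{-222 + 24}}{2} = \frac{\sqrt{-198}}{2} = \frac{3 i \sqrt{22}}{2} \approx 7.0356 i$)
$O{\left(E \right)} = 3 - E$
$\left(O{\left(-1 \right)} + N\right)^{2} = \left(\left(3 - -1\right) + \frac{3 i \sqrt{22}}{2}\right)^{2} = \left(\left(3 + 1\right) + \frac{3 i \sqrt{22}}{2}\right)^{2} = \left(4 + \frac{3 i \sqrt{22}}{2}\right)^{2}$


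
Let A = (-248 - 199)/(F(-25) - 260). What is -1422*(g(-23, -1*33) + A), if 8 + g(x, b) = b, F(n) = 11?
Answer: 4627188/83 ≈ 55749.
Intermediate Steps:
g(x, b) = -8 + b
A = 149/83 (A = (-248 - 199)/(11 - 260) = -447/(-249) = -447*(-1/249) = 149/83 ≈ 1.7952)
-1422*(g(-23, -1*33) + A) = -1422*((-8 - 1*33) + 149/83) = -1422*((-8 - 33) + 149/83) = -1422*(-41 + 149/83) = -1422*(-3254/83) = 4627188/83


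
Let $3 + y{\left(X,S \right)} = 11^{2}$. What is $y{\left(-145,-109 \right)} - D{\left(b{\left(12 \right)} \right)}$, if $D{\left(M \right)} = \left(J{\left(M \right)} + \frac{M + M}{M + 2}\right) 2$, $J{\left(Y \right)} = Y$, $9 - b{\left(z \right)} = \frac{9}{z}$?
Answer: $\frac{8059}{82} \approx 98.281$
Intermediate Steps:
$b{\left(z \right)} = 9 - \frac{9}{z}$
$y{\left(X,S \right)} = 118$ ($y{\left(X,S \right)} = -3 + 11^{2} = -3 + 121 = 118$)
$D{\left(M \right)} = 2 M + \frac{4 M}{2 + M}$ ($D{\left(M \right)} = \left(M + \frac{M + M}{M + 2}\right) 2 = \left(M + \frac{2 M}{2 + M}\right) 2 = 2 M + \frac{4 M}{2 + M}$)
$y{\left(-145,-109 \right)} - D{\left(b{\left(12 \right)} \right)} = 118 - \frac{2 \left(9 - \frac{9}{12}\right) \left(4 + \left(9 - \frac{9}{12}\right)\right)}{2 + \left(9 - \frac{9}{12}\right)} = 118 - \frac{2 \left(9 - \frac{3}{4}\right) \left(4 + \left(9 - \frac{3}{4}\right)\right)}{2 + \left(9 - \frac{3}{4}\right)} = 118 - 2 \cdot \frac{33}{4} \frac{1}{2 + \frac{33}{4}} \left(4 + \frac{33}{4}\right) = 118 - 2 \cdot \frac{33}{4} \frac{1}{\frac{41}{4}} \cdot \frac{49}{4} = 118 - 2 \cdot \frac{33}{4} \cdot \frac{4}{41} \cdot \frac{49}{4} = 118 - \frac{1617}{82} = \frac{8059}{82}$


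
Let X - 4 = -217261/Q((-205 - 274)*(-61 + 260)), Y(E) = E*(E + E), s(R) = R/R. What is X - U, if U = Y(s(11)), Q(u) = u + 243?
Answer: 407417/95078 ≈ 4.2851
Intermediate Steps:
s(R) = 1
Y(E) = 2*E² (Y(E) = E*(2*E) = 2*E²)
Q(u) = 243 + u
X = 597573/95078 (X = 4 - 217261/(243 + (-205 - 274)*(-61 + 260)) = 4 - 217261/(243 - 479*199) = 4 - 217261/(243 - 95321) = 4 - 217261/(-95078) = 4 - 217261*(-1/95078) = 4 + 217261/95078 = 597573/95078 ≈ 6.2851)
U = 2 (U = 2*1² = 2*1 = 2)
X - U = 597573/95078 - 1*2 = 597573/95078 - 2 = 407417/95078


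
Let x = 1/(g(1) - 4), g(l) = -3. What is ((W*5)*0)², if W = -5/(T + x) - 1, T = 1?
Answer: 0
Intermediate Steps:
x = -⅐ (x = 1/(-3 - 4) = 1/(-7) = -⅐ ≈ -0.14286)
W = -41/6 (W = -5/(1 - ⅐) - 1 = -5/6/7 - 1 = -5*7/6 - 1 = -35/6 - 1 = -41/6 ≈ -6.8333)
((W*5)*0)² = (-41/6*5*0)² = (-205/6*0)² = 0² = 0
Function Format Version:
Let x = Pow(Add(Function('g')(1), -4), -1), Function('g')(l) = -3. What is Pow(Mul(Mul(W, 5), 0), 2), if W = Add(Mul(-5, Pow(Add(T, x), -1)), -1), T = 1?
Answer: 0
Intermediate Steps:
x = Rational(-1, 7) (x = Pow(Add(-3, -4), -1) = Pow(-7, -1) = Rational(-1, 7) ≈ -0.14286)
W = Rational(-41, 6) (W = Add(Mul(-5, Pow(Add(1, Rational(-1, 7)), -1)), -1) = Add(Mul(-5, Pow(Rational(6, 7), -1)), -1) = Add(Mul(-5, Rational(7, 6)), -1) = Add(Rational(-35, 6), -1) = Rational(-41, 6) ≈ -6.8333)
Pow(Mul(Mul(W, 5), 0), 2) = Pow(Mul(Mul(Rational(-41, 6), 5), 0), 2) = Pow(Mul(Rational(-205, 6), 0), 2) = Pow(0, 2) = 0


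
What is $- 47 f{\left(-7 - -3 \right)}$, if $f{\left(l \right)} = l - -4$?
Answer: $0$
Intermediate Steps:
$f{\left(l \right)} = 4 + l$ ($f{\left(l \right)} = l + 4 = 4 + l$)
$- 47 f{\left(-7 - -3 \right)} = - 47 \left(4 - 4\right) = \left(-47\right) 0 = 0$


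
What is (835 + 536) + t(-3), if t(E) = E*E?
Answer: 1380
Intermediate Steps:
t(E) = E²
(835 + 536) + t(-3) = (835 + 536) + (-3)² = 1371 + 9 = 1380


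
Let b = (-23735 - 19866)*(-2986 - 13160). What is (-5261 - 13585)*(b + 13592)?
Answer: -13267496139948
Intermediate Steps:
b = 703981746 (b = -43601*(-16146) = 703981746)
(-5261 - 13585)*(b + 13592) = (-5261 - 13585)*(703981746 + 13592) = -18846*703995338 = -13267496139948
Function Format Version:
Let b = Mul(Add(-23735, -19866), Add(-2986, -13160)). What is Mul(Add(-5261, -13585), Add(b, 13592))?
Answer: -13267496139948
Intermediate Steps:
b = 703981746 (b = Mul(-43601, -16146) = 703981746)
Mul(Add(-5261, -13585), Add(b, 13592)) = Mul(Add(-5261, -13585), Add(703981746, 13592)) = Mul(-18846, 703995338) = -13267496139948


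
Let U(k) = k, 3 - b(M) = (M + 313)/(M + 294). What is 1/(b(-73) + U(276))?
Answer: 221/61419 ≈ 0.0035982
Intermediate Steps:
b(M) = 3 - (313 + M)/(294 + M) (b(M) = 3 - (M + 313)/(M + 294) = 3 - (313 + M)/(294 + M))
1/(b(-73) + U(276)) = 1/((569 + 2*(-73))/(294 - 73) + 276) = 1/((569 - 146)/221 + 276) = 1/((1/221)*423 + 276) = 1/(423/221 + 276) = 1/(61419/221) = 221/61419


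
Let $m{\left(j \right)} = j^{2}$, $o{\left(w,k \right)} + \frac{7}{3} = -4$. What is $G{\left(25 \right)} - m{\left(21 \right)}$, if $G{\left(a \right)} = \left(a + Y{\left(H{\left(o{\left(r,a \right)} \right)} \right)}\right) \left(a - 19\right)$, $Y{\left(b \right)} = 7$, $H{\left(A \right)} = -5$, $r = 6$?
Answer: $-249$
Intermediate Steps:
$o{\left(w,k \right)} = - \frac{19}{3}$ ($o{\left(w,k \right)} = - \frac{7}{3} - 4 = - \frac{19}{3}$)
$G{\left(a \right)} = \left(-19 + a\right) \left(7 + a\right)$ ($G{\left(a \right)} = \left(a + 7\right) \left(a - 19\right) = \left(7 + a\right) \left(-19 + a\right) = \left(-19 + a\right) \left(7 + a\right)$)
$G{\left(25 \right)} - m{\left(21 \right)} = \left(-133 + 25^{2} - 300\right) - 21^{2} = \left(-133 + 625 - 300\right) - 441 = 192 - 441 = -249$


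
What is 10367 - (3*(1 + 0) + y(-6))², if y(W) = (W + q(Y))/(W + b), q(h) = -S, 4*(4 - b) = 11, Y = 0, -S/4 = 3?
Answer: 3741398/361 ≈ 10364.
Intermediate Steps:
S = -12 (S = -4*3 = -12)
b = 5/4 (b = 4 - ¼*11 = 4 - 11/4 = 5/4 ≈ 1.2500)
q(h) = 12 (q(h) = -1*(-12) = 12)
y(W) = (12 + W)/(5/4 + W) (y(W) = (W + 12)/(W + 5/4) = (12 + W)/(5/4 + W))
10367 - (3*(1 + 0) + y(-6))² = 10367 - (3*(1 + 0) + 4*(12 - 6)/(5 + 4*(-6)))² = 10367 - (3*1 + 4*6/(5 - 24))² = 10367 - (3 + 4*6/(-19))² = 10367 - (3 + 4*(-1/19)*6)² = 10367 - (3 - 24/19)² = 10367 - (33/19)² = 10367 - 1*1089/361 = 10367 - 1089/361 = 3741398/361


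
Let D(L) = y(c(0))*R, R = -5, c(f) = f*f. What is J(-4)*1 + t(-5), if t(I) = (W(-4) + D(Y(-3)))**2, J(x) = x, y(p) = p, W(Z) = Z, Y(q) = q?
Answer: 12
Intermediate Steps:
c(f) = f**2
D(L) = 0 (D(L) = 0**2*(-5) = 0*(-5) = 0)
t(I) = 16 (t(I) = (-4 + 0)**2 = (-4)**2 = 16)
J(-4)*1 + t(-5) = -4*1 + 16 = -4 + 16 = 12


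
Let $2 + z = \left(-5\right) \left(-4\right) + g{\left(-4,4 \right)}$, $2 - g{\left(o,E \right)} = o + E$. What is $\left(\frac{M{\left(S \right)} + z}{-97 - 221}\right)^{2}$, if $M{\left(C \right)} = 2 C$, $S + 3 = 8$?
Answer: $\frac{25}{2809} \approx 0.0089$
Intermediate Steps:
$S = 5$ ($S = -3 + 8 = 5$)
$g{\left(o,E \right)} = 2 - E - o$ ($g{\left(o,E \right)} = 2 - \left(o + E\right) = 2 - \left(E + o\right) = 2 - E - o$)
$z = 20$ ($z = -2 - -22 = -2 + \left(20 + \left(2 - 4 + 4\right)\right) = -2 + \left(20 + 2\right) = -2 + 22 = 20$)
$\left(\frac{M{\left(S \right)} + z}{-97 - 221}\right)^{2} = \left(\frac{2 \cdot 5 + 20}{-97 - 221}\right)^{2} = \left(\frac{10 + 20}{-318}\right)^{2} = \left(30 \left(- \frac{1}{318}\right)\right)^{2} = \left(- \frac{5}{53}\right)^{2} = \frac{25}{2809}$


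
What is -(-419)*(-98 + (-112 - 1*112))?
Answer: -134918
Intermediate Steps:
-(-419)*(-98 + (-112 - 1*112)) = -(-419)*(-98 + (-112 - 112)) = -(-419)*(-98 - 224) = -(-419)*(-322) = -1*134918 = -134918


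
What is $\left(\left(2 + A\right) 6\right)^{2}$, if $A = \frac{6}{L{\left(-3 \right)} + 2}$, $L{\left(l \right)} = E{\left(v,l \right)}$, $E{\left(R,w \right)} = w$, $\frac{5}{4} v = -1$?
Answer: $576$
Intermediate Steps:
$v = - \frac{4}{5}$ ($v = \frac{4}{5} \left(-1\right) = - \frac{4}{5} \approx -0.8$)
$L{\left(l \right)} = l$
$A = -6$ ($A = \frac{6}{-3 + 2} = \frac{6}{-1} = 6 \left(-1\right) = -6$)
$\left(\left(2 + A\right) 6\right)^{2} = \left(\left(2 - 6\right) 6\right)^{2} = \left(\left(-4\right) 6\right)^{2} = \left(-24\right)^{2} = 576$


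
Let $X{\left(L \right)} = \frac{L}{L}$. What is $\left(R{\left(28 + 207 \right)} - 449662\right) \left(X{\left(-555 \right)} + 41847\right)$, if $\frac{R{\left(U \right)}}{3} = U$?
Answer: $-18787952536$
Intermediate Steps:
$X{\left(L \right)} = 1$
$R{\left(U \right)} = 3 U$
$\left(R{\left(28 + 207 \right)} - 449662\right) \left(X{\left(-555 \right)} + 41847\right) = \left(3 \left(28 + 207\right) - 449662\right) \left(1 + 41847\right) = \left(3 \cdot 235 - 449662\right) 41848 = \left(705 - 449662\right) 41848 = \left(-448957\right) 41848 = -18787952536$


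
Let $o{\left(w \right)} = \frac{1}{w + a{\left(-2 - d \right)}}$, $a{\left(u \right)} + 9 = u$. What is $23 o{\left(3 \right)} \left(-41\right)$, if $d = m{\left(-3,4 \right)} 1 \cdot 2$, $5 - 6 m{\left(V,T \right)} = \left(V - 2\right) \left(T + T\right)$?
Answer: $41$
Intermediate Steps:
$m{\left(V,T \right)} = \frac{5}{6} - \frac{T \left(-2 + V\right)}{3}$ ($m{\left(V,T \right)} = \frac{5}{6} - \frac{\left(V - 2\right) \left(T + T\right)}{6} = \frac{5}{6} - \frac{\left(-2 + V\right) 2 T}{6} = \frac{5}{6} - \frac{2 T \left(-2 + V\right)}{6} = \frac{5}{6} - \frac{T \left(-2 + V\right)}{3}$)
$d = 15$ ($d = \left(\frac{5}{6} + \frac{2}{3} \cdot 4 - \frac{4}{3} \left(-3\right)\right) 1 \cdot 2 = \left(\frac{5}{6} + \frac{8}{3} + 4\right) 1 \cdot 2 = \frac{15}{2} \cdot 1 \cdot 2 = \frac{15}{2} \cdot 2 = 15$)
$a{\left(u \right)} = -9 + u$
$o{\left(w \right)} = \frac{1}{-26 + w}$ ($o{\left(w \right)} = \frac{1}{w - 26} = \frac{1}{-26 + w}$)
$23 o{\left(3 \right)} \left(-41\right) = \frac{23}{-26 + 3} \left(-41\right) = \frac{23}{-23} \left(-41\right) = 23 \left(- \frac{1}{23}\right) \left(-41\right) = \left(-1\right) \left(-41\right) = 41$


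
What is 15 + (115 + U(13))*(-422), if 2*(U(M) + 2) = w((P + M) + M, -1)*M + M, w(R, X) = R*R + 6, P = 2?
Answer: -2217384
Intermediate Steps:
w(R, X) = 6 + R² (w(R, X) = R² + 6 = 6 + R²)
U(M) = -2 + M/2 + M*(6 + (2 + 2*M)²)/2 (U(M) = -2 + ((6 + ((2 + M) + M)²)*M + M)/2 = -2 + ((6 + (2 + 2*M)²)*M + M)/2 = -2 + (M*(6 + (2 + 2*M)²) + M)/2 = -2 + (M + M*(6 + (2 + 2*M)²))/2 = -2 + (M/2 + M*(6 + (2 + 2*M)²)/2) = -2 + M/2 + M*(6 + (2 + 2*M)²)/2)
15 + (115 + U(13))*(-422) = 15 + (115 + (-2 + (½)*13 + 13*(3 + 2*(1 + 13)²)))*(-422) = 15 + (115 + (-2 + 13/2 + 13*(3 + 2*14²)))*(-422) = 15 + (115 + (-2 + 13/2 + 13*(3 + 2*196)))*(-422) = 15 + (115 + (-2 + 13/2 + 13*(3 + 392)))*(-422) = 15 + (115 + (-2 + 13/2 + 13*395))*(-422) = 15 + (115 + (-2 + 13/2 + 5135))*(-422) = 15 + (115 + 10279/2)*(-422) = 15 + (10509/2)*(-422) = 15 - 2217399 = -2217384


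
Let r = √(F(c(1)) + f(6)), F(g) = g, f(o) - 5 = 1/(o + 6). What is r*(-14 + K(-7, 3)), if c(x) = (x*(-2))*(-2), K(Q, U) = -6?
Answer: -10*√327/3 ≈ -60.277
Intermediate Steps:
f(o) = 5 + 1/(6 + o) (f(o) = 5 + 1/(o + 6) = 5 + 1/(6 + o))
c(x) = 4*x (c(x) = -2*x*(-2) = 4*x)
r = √327/6 (r = √(4*1 + (31 + 5*6)/(6 + 6)) = √(4 + (31 + 30)/12) = √(4 + (1/12)*61) = √(4 + 61/12) = √(109/12) = √327/6 ≈ 3.0139)
r*(-14 + K(-7, 3)) = (√327/6)*(-14 - 6) = (√327/6)*(-20) = -10*√327/3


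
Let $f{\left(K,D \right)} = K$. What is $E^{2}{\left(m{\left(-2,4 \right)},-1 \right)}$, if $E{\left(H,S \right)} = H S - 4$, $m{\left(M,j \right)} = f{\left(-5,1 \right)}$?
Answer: $1$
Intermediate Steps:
$m{\left(M,j \right)} = -5$
$E{\left(H,S \right)} = -4 + H S$
$E^{2}{\left(m{\left(-2,4 \right)},-1 \right)} = \left(-4 - -5\right)^{2} = \left(-4 + 5\right)^{2} = 1^{2} = 1$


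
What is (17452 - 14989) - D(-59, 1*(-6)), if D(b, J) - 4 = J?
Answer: 2465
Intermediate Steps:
D(b, J) = 4 + J
(17452 - 14989) - D(-59, 1*(-6)) = (17452 - 14989) - (4 + 1*(-6)) = 2463 - (4 - 6) = 2463 - 1*(-2) = 2463 + 2 = 2465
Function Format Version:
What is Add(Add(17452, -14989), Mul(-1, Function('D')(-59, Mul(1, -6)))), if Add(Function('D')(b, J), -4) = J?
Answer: 2465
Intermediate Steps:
Function('D')(b, J) = Add(4, J)
Add(Add(17452, -14989), Mul(-1, Function('D')(-59, Mul(1, -6)))) = Add(Add(17452, -14989), Mul(-1, Add(4, Mul(1, -6)))) = Add(2463, Mul(-1, Add(4, -6))) = Add(2463, Mul(-1, -2)) = Add(2463, 2) = 2465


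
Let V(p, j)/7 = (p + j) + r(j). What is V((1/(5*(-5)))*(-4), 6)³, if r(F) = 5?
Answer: 7449150177/15625 ≈ 4.7675e+5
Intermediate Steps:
V(p, j) = 35 + 7*j + 7*p (V(p, j) = 7*((p + j) + 5) = 7*((j + p) + 5) = 7*(5 + j + p) = 35 + 7*j + 7*p)
V((1/(5*(-5)))*(-4), 6)³ = (35 + 7*6 + 7*((1/(5*(-5)))*(-4)))³ = (35 + 42 + 7*((1/(-25))*(-4)))³ = (35 + 42 + 7*((1*(-1/25))*(-4)))³ = (35 + 42 + 7*(-1/25*(-4)))³ = (35 + 42 + 7*(4/25))³ = (35 + 42 + 28/25)³ = (1953/25)³ = 7449150177/15625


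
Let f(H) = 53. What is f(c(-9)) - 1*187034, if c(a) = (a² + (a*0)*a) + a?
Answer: -186981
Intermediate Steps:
c(a) = a + a² (c(a) = (a² + 0*a) + a = (a² + 0) + a = a² + a = a + a²)
f(c(-9)) - 1*187034 = 53 - 1*187034 = 53 - 187034 = -186981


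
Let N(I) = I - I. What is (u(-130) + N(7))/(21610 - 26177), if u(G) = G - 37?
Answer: 167/4567 ≈ 0.036567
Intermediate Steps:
u(G) = -37 + G
N(I) = 0
(u(-130) + N(7))/(21610 - 26177) = ((-37 - 130) + 0)/(21610 - 26177) = (-167 + 0)/(-4567) = -167*(-1/4567) = 167/4567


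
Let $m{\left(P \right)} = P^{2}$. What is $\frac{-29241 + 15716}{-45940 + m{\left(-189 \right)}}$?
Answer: $\frac{13525}{10219} \approx 1.3235$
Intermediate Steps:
$\frac{-29241 + 15716}{-45940 + m{\left(-189 \right)}} = \frac{-29241 + 15716}{-45940 + \left(-189\right)^{2}} = - \frac{13525}{-45940 + 35721} = - \frac{13525}{-10219} = \left(-13525\right) \left(- \frac{1}{10219}\right) = \frac{13525}{10219}$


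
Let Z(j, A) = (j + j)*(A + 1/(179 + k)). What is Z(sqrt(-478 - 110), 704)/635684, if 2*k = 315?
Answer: 473794*I*sqrt(3)/15279119 ≈ 0.05371*I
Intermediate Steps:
k = 315/2 (k = (1/2)*315 = 315/2 ≈ 157.50)
Z(j, A) = 2*j*(2/673 + A) (Z(j, A) = (j + j)*(A + 1/(179 + 315/2)) = (2*j)*(A + 1/(673/2)) = (2*j)*(A + 2/673) = (2*j)*(2/673 + A) = 2*j*(2/673 + A))
Z(sqrt(-478 - 110), 704)/635684 = (2*sqrt(-478 - 110)*(2 + 673*704)/673)/635684 = (2*sqrt(-588)*(2 + 473792)/673)*(1/635684) = ((2/673)*(14*I*sqrt(3))*473794)*(1/635684) = (13266232*I*sqrt(3)/673)*(1/635684) = 473794*I*sqrt(3)/15279119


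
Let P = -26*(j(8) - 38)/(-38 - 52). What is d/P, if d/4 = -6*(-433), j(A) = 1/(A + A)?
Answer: -7482240/7891 ≈ -948.20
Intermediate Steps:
j(A) = 1/(2*A)
d = 10392 (d = 4*(-6*(-433)) = 4*2598 = 10392)
P = -7891/720 (P = -26*((½)/8 - 38)/(-38 - 52) = -26*((½)*(⅛) - 38)/(-90) = -26*(1/16 - 38)*(-1)/90 = -(-7891)*(-1)/(8*90) = -26*607/1440 = -7891/720 ≈ -10.960)
d/P = 10392/(-7891/720) = 10392*(-720/7891) = -7482240/7891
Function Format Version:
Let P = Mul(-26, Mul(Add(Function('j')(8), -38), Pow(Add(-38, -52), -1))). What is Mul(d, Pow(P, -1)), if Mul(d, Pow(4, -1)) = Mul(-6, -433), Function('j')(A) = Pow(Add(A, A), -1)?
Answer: Rational(-7482240, 7891) ≈ -948.20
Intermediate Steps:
Function('j')(A) = Mul(Rational(1, 2), Pow(A, -1)) (Function('j')(A) = Pow(Mul(2, A), -1) = Mul(Rational(1, 2), Pow(A, -1)))
d = 10392 (d = Mul(4, Mul(-6, -433)) = Mul(4, 2598) = 10392)
P = Rational(-7891, 720) (P = Mul(-26, Mul(Add(Mul(Rational(1, 2), Pow(8, -1)), -38), Pow(Add(-38, -52), -1))) = Mul(-26, Mul(Add(Mul(Rational(1, 2), Rational(1, 8)), -38), Pow(-90, -1))) = Mul(-26, Mul(Add(Rational(1, 16), -38), Rational(-1, 90))) = Mul(-26, Mul(Rational(-607, 16), Rational(-1, 90))) = Mul(-26, Rational(607, 1440)) = Rational(-7891, 720) ≈ -10.960)
Mul(d, Pow(P, -1)) = Mul(10392, Pow(Rational(-7891, 720), -1)) = Mul(10392, Rational(-720, 7891)) = Rational(-7482240, 7891)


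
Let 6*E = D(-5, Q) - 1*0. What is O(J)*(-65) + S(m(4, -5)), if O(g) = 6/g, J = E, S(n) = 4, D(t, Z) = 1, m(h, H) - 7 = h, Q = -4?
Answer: -2336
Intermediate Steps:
m(h, H) = 7 + h
E = 1/6 (E = (1 - 1*0)/6 = (1 + 0)/6 = (1/6)*1 = 1/6 ≈ 0.16667)
J = 1/6 ≈ 0.16667
O(J)*(-65) + S(m(4, -5)) = (6/(1/6))*(-65) + 4 = (6*6)*(-65) + 4 = 36*(-65) + 4 = -2340 + 4 = -2336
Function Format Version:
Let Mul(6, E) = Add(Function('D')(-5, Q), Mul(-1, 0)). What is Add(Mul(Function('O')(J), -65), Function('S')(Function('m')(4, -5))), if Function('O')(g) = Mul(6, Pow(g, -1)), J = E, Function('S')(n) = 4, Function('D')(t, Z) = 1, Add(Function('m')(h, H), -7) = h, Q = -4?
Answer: -2336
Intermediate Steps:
Function('m')(h, H) = Add(7, h)
E = Rational(1, 6) (E = Mul(Rational(1, 6), Add(1, Mul(-1, 0))) = Mul(Rational(1, 6), Add(1, 0)) = Mul(Rational(1, 6), 1) = Rational(1, 6) ≈ 0.16667)
J = Rational(1, 6) ≈ 0.16667
Add(Mul(Function('O')(J), -65), Function('S')(Function('m')(4, -5))) = Add(Mul(Mul(6, Pow(Rational(1, 6), -1)), -65), 4) = Add(Mul(Mul(6, 6), -65), 4) = Add(Mul(36, -65), 4) = Add(-2340, 4) = -2336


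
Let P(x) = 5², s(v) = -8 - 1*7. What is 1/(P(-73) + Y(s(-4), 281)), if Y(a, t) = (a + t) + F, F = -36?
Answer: 1/255 ≈ 0.0039216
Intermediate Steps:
s(v) = -15 (s(v) = -8 - 7 = -15)
Y(a, t) = -36 + a + t (Y(a, t) = (a + t) - 36 = -36 + a + t)
P(x) = 25
1/(P(-73) + Y(s(-4), 281)) = 1/(25 + (-36 - 15 + 281)) = 1/(25 + 230) = 1/255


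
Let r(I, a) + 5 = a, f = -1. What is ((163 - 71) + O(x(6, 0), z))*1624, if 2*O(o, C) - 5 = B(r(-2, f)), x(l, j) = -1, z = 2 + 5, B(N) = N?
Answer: 148596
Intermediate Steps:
r(I, a) = -5 + a
z = 7
O(o, C) = -½ (O(o, C) = 5/2 + (-5 - 1)/2 = 5/2 + (½)*(-6) = 5/2 - 3 = -½)
((163 - 71) + O(x(6, 0), z))*1624 = ((163 - 71) - ½)*1624 = (92 - ½)*1624 = (183/2)*1624 = 148596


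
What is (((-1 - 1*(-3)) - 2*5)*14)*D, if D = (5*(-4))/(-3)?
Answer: -2240/3 ≈ -746.67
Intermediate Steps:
D = 20/3 (D = -20*(-1/3) = 20/3 ≈ 6.6667)
(((-1 - 1*(-3)) - 2*5)*14)*D = (((-1 - 1*(-3)) - 2*5)*14)*(20/3) = (((-1 + 3) - 10)*14)*(20/3) = ((2 - 10)*14)*(20/3) = -8*14*(20/3) = -112*20/3 = -2240/3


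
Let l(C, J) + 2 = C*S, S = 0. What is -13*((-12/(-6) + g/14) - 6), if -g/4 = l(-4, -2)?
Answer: 312/7 ≈ 44.571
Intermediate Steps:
l(C, J) = -2 (l(C, J) = -2 + C*0 = -2 + 0 = -2)
g = 8 (g = -4*(-2) = 8)
-13*((-12/(-6) + g/14) - 6) = -13*((-12/(-6) + 8/14) - 6) = -13*((-12*(-1/6) + 8*(1/14)) - 6) = -13*((2 + 4/7) - 6) = -13*(18/7 - 6) = -13*(-24/7) = 312/7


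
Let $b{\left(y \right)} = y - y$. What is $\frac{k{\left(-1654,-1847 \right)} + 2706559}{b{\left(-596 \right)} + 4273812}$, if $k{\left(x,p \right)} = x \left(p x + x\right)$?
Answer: $- \frac{1682475059}{1424604} \approx -1181.0$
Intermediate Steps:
$k{\left(x,p \right)} = x \left(x + p x\right)$
$b{\left(y \right)} = 0$
$\frac{k{\left(-1654,-1847 \right)} + 2706559}{b{\left(-596 \right)} + 4273812} = \frac{\left(-1654\right)^{2} \left(1 - 1847\right) + 2706559}{0 + 4273812} = \frac{2735716 \left(-1846\right) + 2706559}{4273812} = \left(-5050131736 + 2706559\right) \frac{1}{4273812} = \left(-5047425177\right) \frac{1}{4273812} = - \frac{1682475059}{1424604}$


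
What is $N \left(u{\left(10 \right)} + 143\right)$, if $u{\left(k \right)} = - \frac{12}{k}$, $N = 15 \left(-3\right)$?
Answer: $-6381$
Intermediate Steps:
$N = -45$
$N \left(u{\left(10 \right)} + 143\right) = - 45 \left(- \frac{12}{10} + 143\right) = - 45 \left(\left(-12\right) \frac{1}{10} + 143\right) = - 45 \left(- \frac{6}{5} + 143\right) = \left(-45\right) \frac{709}{5} = -6381$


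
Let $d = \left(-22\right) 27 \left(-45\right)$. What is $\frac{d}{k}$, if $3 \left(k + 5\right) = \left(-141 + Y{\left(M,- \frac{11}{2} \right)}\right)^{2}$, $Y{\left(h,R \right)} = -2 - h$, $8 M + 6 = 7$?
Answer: $\frac{1026432}{262013} \approx 3.9175$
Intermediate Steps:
$M = \frac{1}{8}$ ($M = - \frac{3}{4} + \frac{1}{8} \cdot 7 = - \frac{3}{4} + \frac{7}{8} = \frac{1}{8} \approx 0.125$)
$d = 26730$ ($d = \left(-594\right) \left(-45\right) = 26730$)
$k = \frac{1310065}{192}$ ($k = -5 + \frac{\left(-141 - \frac{17}{8}\right)^{2}}{3} = -5 + \frac{\left(- \frac{1145}{8}\right)^{2}}{3} = -5 + \frac{1}{3} \cdot \frac{1311025}{64} = -5 + \frac{1311025}{192} = \frac{1310065}{192} \approx 6823.3$)
$\frac{d}{k} = \frac{26730}{\frac{1310065}{192}} = 26730 \cdot \frac{192}{1310065} = \frac{1026432}{262013}$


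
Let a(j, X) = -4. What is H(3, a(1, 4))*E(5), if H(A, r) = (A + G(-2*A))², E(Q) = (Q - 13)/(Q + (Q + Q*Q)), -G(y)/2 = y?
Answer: -360/7 ≈ -51.429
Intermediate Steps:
G(y) = -2*y
E(Q) = (-13 + Q)/(Q² + 2*Q) (E(Q) = (-13 + Q)/(Q + (Q + Q²)) = (-13 + Q)/(Q² + 2*Q))
H(A, r) = 25*A² (H(A, r) = (A - (-4)*A)² = (A + 4*A)² = (5*A)² = 25*A²)
H(3, a(1, 4))*E(5) = (25*3²)*((-13 + 5)/(5*(2 + 5))) = (25*9)*((⅕)*(-8)/7) = 225*((⅕)*(⅐)*(-8)) = 225*(-8/35) = -360/7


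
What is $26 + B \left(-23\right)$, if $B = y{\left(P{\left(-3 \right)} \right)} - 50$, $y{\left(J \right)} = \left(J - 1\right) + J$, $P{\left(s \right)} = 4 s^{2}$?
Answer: $-457$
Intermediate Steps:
$y{\left(J \right)} = -1 + 2 J$ ($y{\left(J \right)} = \left(-1 + J\right) + J = -1 + 2 J$)
$B = 21$ ($B = \left(-1 + 2 \cdot 4 \left(-3\right)^{2}\right) - 50 = \left(-1 + 2 \cdot 4 \cdot 9\right) - 50 = \left(-1 + 2 \cdot 36\right) - 50 = \left(-1 + 72\right) - 50 = 71 - 50 = 21$)
$26 + B \left(-23\right) = 26 + 21 \left(-23\right) = 26 - 483 = -457$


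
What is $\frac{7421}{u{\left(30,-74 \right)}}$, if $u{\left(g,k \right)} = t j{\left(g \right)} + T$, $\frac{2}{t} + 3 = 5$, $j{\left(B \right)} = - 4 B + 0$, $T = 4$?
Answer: $- \frac{7421}{116} \approx -63.974$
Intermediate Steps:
$j{\left(B \right)} = - 4 B$
$t = 1$ ($t = \frac{2}{-3 + 5} = \frac{2}{2} = 2 \cdot \frac{1}{2} = 1$)
$u{\left(g,k \right)} = 4 - 4 g$ ($u{\left(g,k \right)} = 1 \left(- 4 g\right) + 4 = - 4 g + 4 = 4 - 4 g$)
$\frac{7421}{u{\left(30,-74 \right)}} = \frac{7421}{4 - 120} = \frac{7421}{-116} = 7421 \left(- \frac{1}{116}\right) = - \frac{7421}{116}$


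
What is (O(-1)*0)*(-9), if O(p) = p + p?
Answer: 0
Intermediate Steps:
O(p) = 2*p
(O(-1)*0)*(-9) = ((2*(-1))*0)*(-9) = -2*0*(-9) = 0*(-9) = 0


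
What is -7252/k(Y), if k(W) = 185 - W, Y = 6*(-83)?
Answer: -7252/683 ≈ -10.618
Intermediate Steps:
Y = -498
-7252/k(Y) = -7252/(185 - 1*(-498)) = -7252/(185 + 498) = -7252/683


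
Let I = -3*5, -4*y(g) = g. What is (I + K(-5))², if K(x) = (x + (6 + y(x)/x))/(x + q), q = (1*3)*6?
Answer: 603729/2704 ≈ 223.27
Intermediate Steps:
y(g) = -g/4
I = -15
q = 18 (q = 3*6 = 18)
K(x) = (23/4 + x)/(18 + x) (K(x) = (x + (6 + (-x/4)/x))/(x + 18) = (x + (6 - ¼))/(18 + x) = (x + 23/4)/(18 + x) = (23/4 + x)/(18 + x))
(I + K(-5))² = (-15 + (23/4 - 5)/(18 - 5))² = (-15 + (¾)/13)² = (-15 + (1/13)*(¾))² = (-15 + 3/52)² = (-777/52)² = 603729/2704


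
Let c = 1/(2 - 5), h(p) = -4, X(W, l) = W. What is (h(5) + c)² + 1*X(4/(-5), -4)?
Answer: 809/45 ≈ 17.978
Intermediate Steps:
c = -⅓ (c = 1/(-3) = -⅓ ≈ -0.33333)
(h(5) + c)² + 1*X(4/(-5), -4) = (-4 - ⅓)² + 1*(4/(-5)) = (-13/3)² + 1*(4*(-⅕)) = 169/9 + 1*(-⅘) = 169/9 - ⅘ = 809/45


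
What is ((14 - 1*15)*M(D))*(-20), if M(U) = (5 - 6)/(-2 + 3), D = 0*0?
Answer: -20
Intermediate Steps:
D = 0
M(U) = -1 (M(U) = -1/1 = -1*1 = -1)
((14 - 1*15)*M(D))*(-20) = ((14 - 1*15)*(-1))*(-20) = ((14 - 15)*(-1))*(-20) = -1*(-1)*(-20) = 1*(-20) = -20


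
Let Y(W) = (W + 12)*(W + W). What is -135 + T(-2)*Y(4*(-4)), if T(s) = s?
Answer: -391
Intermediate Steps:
Y(W) = 2*W*(12 + W) (Y(W) = (12 + W)*(2*W) = 2*W*(12 + W))
-135 + T(-2)*Y(4*(-4)) = -135 - 4*4*(-4)*(12 + 4*(-4)) = -135 - 4*(-16)*(12 - 16) = -135 - 4*(-16)*(-4) = -135 - 2*128 = -135 - 256 = -391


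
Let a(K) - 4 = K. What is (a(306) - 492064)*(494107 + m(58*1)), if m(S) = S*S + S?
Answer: -244661875866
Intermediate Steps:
a(K) = 4 + K
m(S) = S + S² (m(S) = S² + S = S + S²)
(a(306) - 492064)*(494107 + m(58*1)) = ((4 + 306) - 492064)*(494107 + (58*1)*(1 + 58*1)) = (310 - 492064)*(494107 + 58*(1 + 58)) = -491754*(494107 + 58*59) = -491754*(494107 + 3422) = -491754*497529 = -244661875866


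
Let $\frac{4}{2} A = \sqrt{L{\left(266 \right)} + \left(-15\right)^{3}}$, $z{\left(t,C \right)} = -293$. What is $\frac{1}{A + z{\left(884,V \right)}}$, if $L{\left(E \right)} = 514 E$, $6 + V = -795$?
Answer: $- \frac{1172}{210047} - \frac{2 \sqrt{133349}}{210047} \approx -0.0090567$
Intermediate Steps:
$V = -801$ ($V = -6 - 795 = -801$)
$A = \frac{\sqrt{133349}}{2}$ ($A = \frac{\sqrt{514 \cdot 266 + \left(-15\right)^{3}}}{2} = \frac{\sqrt{136724 - 3375}}{2} = \frac{\sqrt{133349}}{2} \approx 182.58$)
$\frac{1}{A + z{\left(884,V \right)}} = \frac{1}{\frac{\sqrt{133349}}{2} - 293} = \frac{1}{-293 + \frac{\sqrt{133349}}{2}}$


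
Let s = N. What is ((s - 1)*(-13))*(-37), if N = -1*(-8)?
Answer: 3367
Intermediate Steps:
N = 8
s = 8
((s - 1)*(-13))*(-37) = ((8 - 1)*(-13))*(-37) = (7*(-13))*(-37) = -91*(-37) = 3367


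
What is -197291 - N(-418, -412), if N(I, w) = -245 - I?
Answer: -197464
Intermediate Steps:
-197291 - N(-418, -412) = -197291 - (-245 - 1*(-418)) = -197291 - (-245 + 418) = -197291 - 1*173 = -197291 - 173 = -197464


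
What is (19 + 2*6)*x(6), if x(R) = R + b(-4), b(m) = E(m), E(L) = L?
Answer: 62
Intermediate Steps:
b(m) = m
x(R) = -4 + R (x(R) = R - 4 = -4 + R)
(19 + 2*6)*x(6) = (19 + 2*6)*(-4 + 6) = (19 + 12)*2 = 31*2 = 62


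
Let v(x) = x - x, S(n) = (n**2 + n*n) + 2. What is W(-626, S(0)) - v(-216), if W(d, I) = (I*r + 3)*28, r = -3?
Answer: -84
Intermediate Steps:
S(n) = 2 + 2*n**2 (S(n) = (n**2 + n**2) + 2 = 2*n**2 + 2 = 2 + 2*n**2)
v(x) = 0
W(d, I) = 84 - 84*I (W(d, I) = (I*(-3) + 3)*28 = (-3*I + 3)*28 = (3 - 3*I)*28 = 84 - 84*I)
W(-626, S(0)) - v(-216) = (84 - 84*(2 + 2*0**2)) - 1*0 = (84 - 84*(2 + 2*0)) + 0 = (84 - 84*(2 + 0)) + 0 = (84 - 84*2) + 0 = (84 - 168) + 0 = -84 + 0 = -84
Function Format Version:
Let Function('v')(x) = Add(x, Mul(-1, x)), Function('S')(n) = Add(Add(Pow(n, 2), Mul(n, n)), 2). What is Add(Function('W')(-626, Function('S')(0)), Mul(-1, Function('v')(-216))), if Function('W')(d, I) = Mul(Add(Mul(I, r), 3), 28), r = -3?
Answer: -84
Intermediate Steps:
Function('S')(n) = Add(2, Mul(2, Pow(n, 2))) (Function('S')(n) = Add(Add(Pow(n, 2), Pow(n, 2)), 2) = Add(Mul(2, Pow(n, 2)), 2) = Add(2, Mul(2, Pow(n, 2))))
Function('v')(x) = 0
Function('W')(d, I) = Add(84, Mul(-84, I)) (Function('W')(d, I) = Mul(Add(Mul(I, -3), 3), 28) = Mul(Add(Mul(-3, I), 3), 28) = Mul(Add(3, Mul(-3, I)), 28) = Add(84, Mul(-84, I)))
Add(Function('W')(-626, Function('S')(0)), Mul(-1, Function('v')(-216))) = Add(Add(84, Mul(-84, Add(2, Mul(2, Pow(0, 2))))), Mul(-1, 0)) = Add(Add(84, Mul(-84, Add(2, Mul(2, 0)))), 0) = Add(Add(84, Mul(-84, Add(2, 0))), 0) = Add(Add(84, Mul(-84, 2)), 0) = Add(Add(84, -168), 0) = Add(-84, 0) = -84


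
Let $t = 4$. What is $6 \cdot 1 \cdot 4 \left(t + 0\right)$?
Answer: $96$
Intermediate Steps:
$6 \cdot 1 \cdot 4 \left(t + 0\right) = 6 \cdot 1 \cdot 4 \left(4 + 0\right) = 6 \cdot 4 \cdot 4 = 6 \cdot 16 = 96$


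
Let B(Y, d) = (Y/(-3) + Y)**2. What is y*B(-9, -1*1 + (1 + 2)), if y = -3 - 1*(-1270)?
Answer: 45612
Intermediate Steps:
B(Y, d) = 4*Y**2/9 (B(Y, d) = (Y*(-1/3) + Y)**2 = (-Y/3 + Y)**2 = (2*Y/3)**2 = 4*Y**2/9)
y = 1267 (y = -3 + 1270 = 1267)
y*B(-9, -1*1 + (1 + 2)) = 1267*((4/9)*(-9)**2) = 1267*((4/9)*81) = 1267*36 = 45612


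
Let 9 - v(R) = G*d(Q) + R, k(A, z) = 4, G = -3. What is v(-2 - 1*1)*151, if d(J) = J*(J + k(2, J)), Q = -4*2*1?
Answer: 16308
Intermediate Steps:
Q = -8 (Q = -8*1 = -8)
d(J) = J*(4 + J) (d(J) = J*(J + 4) = J*(4 + J))
v(R) = 105 - R (v(R) = 9 - (-(-24)*(4 - 8) + R) = 9 - (-(-24)*(-4) + R) = 9 - (-3*32 + R) = 9 - (-96 + R) = 9 + (96 - R) = 105 - R)
v(-2 - 1*1)*151 = (105 - (-2 - 1*1))*151 = (105 - (-2 - 1))*151 = (105 - 1*(-3))*151 = (105 + 3)*151 = 108*151 = 16308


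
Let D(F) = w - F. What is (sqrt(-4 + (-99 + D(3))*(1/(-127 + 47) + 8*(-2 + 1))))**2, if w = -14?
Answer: 18509/20 ≈ 925.45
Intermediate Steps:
D(F) = -14 - F
(sqrt(-4 + (-99 + D(3))*(1/(-127 + 47) + 8*(-2 + 1))))**2 = (sqrt(-4 + (-99 + (-14 - 1*3))*(1/(-127 + 47) + 8*(-2 + 1))))**2 = (sqrt(-4 + (-99 + (-14 - 3))*(1/(-80) + 8*(-1))))**2 = (sqrt(-4 + (-99 - 17)*(-1/80 - 8)))**2 = (sqrt(-4 - 116*(-641/80)))**2 = (sqrt(-4 + 18589/20))**2 = (sqrt(18509/20))**2 = (sqrt(92545)/10)**2 = 18509/20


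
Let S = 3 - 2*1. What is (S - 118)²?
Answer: 13689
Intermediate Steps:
S = 1 (S = 3 - 2 = 1)
(S - 118)² = (1 - 118)² = (-117)² = 13689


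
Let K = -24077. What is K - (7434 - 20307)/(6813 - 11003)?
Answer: -100895503/4190 ≈ -24080.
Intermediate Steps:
K - (7434 - 20307)/(6813 - 11003) = -24077 - (7434 - 20307)/(6813 - 11003) = -24077 - (-12873)/(-4190) = -24077 - (-12873)*(-1)/4190 = -24077 - 1*12873/4190 = -24077 - 12873/4190 = -100895503/4190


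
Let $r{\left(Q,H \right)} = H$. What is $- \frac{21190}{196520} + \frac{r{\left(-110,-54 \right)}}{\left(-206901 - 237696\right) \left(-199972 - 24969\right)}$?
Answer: $- \frac{70639050591557}{655119686301868} \approx -0.10783$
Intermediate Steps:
$- \frac{21190}{196520} + \frac{r{\left(-110,-54 \right)}}{\left(-206901 - 237696\right) \left(-199972 - 24969\right)} = - \frac{21190}{196520} - \frac{54}{\left(-206901 - 237696\right) \left(-199972 - 24969\right)} = \left(-21190\right) \frac{1}{196520} - \frac{54}{\left(-444597\right) \left(-224941\right)} = - \frac{2119}{19652} - \frac{54}{100008093777} = - \frac{2119}{19652} - \frac{18}{33336031259} = - \frac{70639050591557}{655119686301868}$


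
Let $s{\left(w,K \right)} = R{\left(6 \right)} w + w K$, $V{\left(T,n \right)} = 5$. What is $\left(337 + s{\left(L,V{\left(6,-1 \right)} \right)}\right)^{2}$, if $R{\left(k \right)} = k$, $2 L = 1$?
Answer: $\frac{469225}{4} \approx 1.1731 \cdot 10^{5}$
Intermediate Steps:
$L = \frac{1}{2}$ ($L = \frac{1}{2} \cdot 1 = \frac{1}{2} \approx 0.5$)
$s{\left(w,K \right)} = 6 w + K w$ ($s{\left(w,K \right)} = 6 w + w K = 6 w + K w$)
$\left(337 + s{\left(L,V{\left(6,-1 \right)} \right)}\right)^{2} = \left(337 + \frac{6 + 5}{2}\right)^{2} = \left(337 + \frac{1}{2} \cdot 11\right)^{2} = \left(337 + \frac{11}{2}\right)^{2} = \left(\frac{685}{2}\right)^{2} = \frac{469225}{4}$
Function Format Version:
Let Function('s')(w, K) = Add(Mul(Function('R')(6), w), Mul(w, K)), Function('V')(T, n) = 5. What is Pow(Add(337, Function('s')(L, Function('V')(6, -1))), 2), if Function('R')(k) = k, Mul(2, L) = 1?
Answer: Rational(469225, 4) ≈ 1.1731e+5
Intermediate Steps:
L = Rational(1, 2) (L = Mul(Rational(1, 2), 1) = Rational(1, 2) ≈ 0.50000)
Function('s')(w, K) = Add(Mul(6, w), Mul(K, w)) (Function('s')(w, K) = Add(Mul(6, w), Mul(w, K)) = Add(Mul(6, w), Mul(K, w)))
Pow(Add(337, Function('s')(L, Function('V')(6, -1))), 2) = Pow(Add(337, Mul(Rational(1, 2), Add(6, 5))), 2) = Pow(Add(337, Mul(Rational(1, 2), 11)), 2) = Pow(Add(337, Rational(11, 2)), 2) = Pow(Rational(685, 2), 2) = Rational(469225, 4)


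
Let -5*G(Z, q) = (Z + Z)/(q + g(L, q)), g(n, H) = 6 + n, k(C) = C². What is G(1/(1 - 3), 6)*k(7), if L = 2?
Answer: 7/10 ≈ 0.70000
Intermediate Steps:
G(Z, q) = -2*Z/(5*(8 + q)) (G(Z, q) = -(Z + Z)/(5*(q + (6 + 2))) = -2*Z/(5*(q + 8)) = -2*Z/(5*(8 + q)))
G(1/(1 - 3), 6)*k(7) = -2/((1 - 3)*(40 + 5*6))*7² = -2/(-2*(40 + 30))*49 = -2*(-½)/70*49 = -2*(-½)*1/70*49 = (1/70)*49 = 7/10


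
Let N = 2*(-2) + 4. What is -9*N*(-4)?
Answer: 0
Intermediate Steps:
N = 0 (N = -4 + 4 = 0)
-9*N*(-4) = -9*0*(-4) = 0*(-4) = 0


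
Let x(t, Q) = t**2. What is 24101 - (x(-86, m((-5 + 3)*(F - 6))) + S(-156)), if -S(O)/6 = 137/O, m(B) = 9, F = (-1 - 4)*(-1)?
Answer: 434193/26 ≈ 16700.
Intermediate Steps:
F = 5 (F = -5*(-1) = 5)
S(O) = -822/O
24101 - (x(-86, m((-5 + 3)*(F - 6))) + S(-156)) = 24101 - ((-86)**2 - 822/(-156)) = 24101 - (7396 - 822*(-1/156)) = 24101 - (7396 + 137/26) = 24101 - 1*192433/26 = 24101 - 192433/26 = 434193/26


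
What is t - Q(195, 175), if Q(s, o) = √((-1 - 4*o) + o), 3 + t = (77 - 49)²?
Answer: 781 - I*√526 ≈ 781.0 - 22.935*I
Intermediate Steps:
t = 781 (t = -3 + (77 - 49)² = -3 + 28² = -3 + 784 = 781)
Q(s, o) = √(-1 - 3*o)
t - Q(195, 175) = 781 - √(-1 - 3*175) = 781 - √(-1 - 525) = 781 - √(-526) = 781 - I*√526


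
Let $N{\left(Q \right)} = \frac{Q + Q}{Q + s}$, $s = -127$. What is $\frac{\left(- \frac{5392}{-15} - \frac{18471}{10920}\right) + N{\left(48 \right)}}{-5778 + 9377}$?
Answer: $\frac{61519435}{620957064} \approx 0.099072$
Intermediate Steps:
$N{\left(Q \right)} = \frac{2 Q}{-127 + Q}$ ($N{\left(Q \right)} = \frac{Q + Q}{Q - 127} = \frac{2 Q}{-127 + Q}$)
$\frac{\left(- \frac{5392}{-15} - \frac{18471}{10920}\right) + N{\left(48 \right)}}{-5778 + 9377} = \frac{\left(- \frac{5392}{-15} - \frac{18471}{10920}\right) + 2 \cdot 48 \frac{1}{-127 + 48}}{-5778 + 9377} = \frac{\left(\left(-5392\right) \left(- \frac{1}{15}\right) - \frac{6157}{3640}\right) + 2 \cdot 48 \frac{1}{-79}}{3599} = \left(\left(\frac{5392}{15} - \frac{6157}{3640}\right) + 2 \cdot 48 \left(- \frac{1}{79}\right)\right) \frac{1}{3599} = \left(\frac{781381}{2184} - \frac{96}{79}\right) \frac{1}{3599} = \frac{61519435}{172536} \cdot \frac{1}{3599} = \frac{61519435}{620957064}$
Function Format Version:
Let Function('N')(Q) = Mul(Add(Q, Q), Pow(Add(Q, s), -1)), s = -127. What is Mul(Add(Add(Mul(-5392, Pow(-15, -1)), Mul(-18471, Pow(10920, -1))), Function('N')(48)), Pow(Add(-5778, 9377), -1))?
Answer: Rational(61519435, 620957064) ≈ 0.099072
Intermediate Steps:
Function('N')(Q) = Mul(2, Q, Pow(Add(-127, Q), -1)) (Function('N')(Q) = Mul(Add(Q, Q), Pow(Add(Q, -127), -1)) = Mul(Mul(2, Q), Pow(Add(-127, Q), -1)) = Mul(2, Q, Pow(Add(-127, Q), -1)))
Mul(Add(Add(Mul(-5392, Pow(-15, -1)), Mul(-18471, Pow(10920, -1))), Function('N')(48)), Pow(Add(-5778, 9377), -1)) = Mul(Add(Add(Mul(-5392, Pow(-15, -1)), Mul(-18471, Pow(10920, -1))), Mul(2, 48, Pow(Add(-127, 48), -1))), Pow(Add(-5778, 9377), -1)) = Mul(Add(Add(Mul(-5392, Rational(-1, 15)), Mul(-18471, Rational(1, 10920))), Mul(2, 48, Pow(-79, -1))), Pow(3599, -1)) = Mul(Add(Add(Rational(5392, 15), Rational(-6157, 3640)), Mul(2, 48, Rational(-1, 79))), Rational(1, 3599)) = Mul(Add(Rational(781381, 2184), Rational(-96, 79)), Rational(1, 3599)) = Mul(Rational(61519435, 172536), Rational(1, 3599)) = Rational(61519435, 620957064)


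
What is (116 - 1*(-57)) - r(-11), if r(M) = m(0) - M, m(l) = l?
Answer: 162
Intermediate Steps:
r(M) = -M (r(M) = 0 - M = -M)
(116 - 1*(-57)) - r(-11) = (116 - 1*(-57)) - (-1)*(-11) = (116 + 57) - 1*11 = 173 - 11 = 162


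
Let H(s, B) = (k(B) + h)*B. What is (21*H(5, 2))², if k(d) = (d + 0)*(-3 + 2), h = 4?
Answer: 7056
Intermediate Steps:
k(d) = -d (k(d) = d*(-1) = -d)
H(s, B) = B*(4 - B) (H(s, B) = (-B + 4)*B = (4 - B)*B = B*(4 - B))
(21*H(5, 2))² = (21*(2*(4 - 1*2)))² = (21*(2*(4 - 2)))² = (21*(2*2))² = (21*4)² = 84² = 7056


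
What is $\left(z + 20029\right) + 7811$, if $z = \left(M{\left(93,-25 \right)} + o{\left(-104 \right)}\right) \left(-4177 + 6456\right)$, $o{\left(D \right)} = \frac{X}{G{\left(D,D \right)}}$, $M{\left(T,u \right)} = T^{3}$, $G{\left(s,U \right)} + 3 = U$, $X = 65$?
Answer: $\frac{196147698266}{107} \approx 1.8332 \cdot 10^{9}$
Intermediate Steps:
$G{\left(s,U \right)} = -3 + U$
$o{\left(D \right)} = \frac{65}{-3 + D}$
$z = \frac{196144719386}{107}$ ($z = \left(93^{3} + \frac{65}{-3 - 104}\right) \left(-4177 + 6456\right) = \left(804357 + \frac{65}{-107}\right) 2279 = \left(804357 + 65 \left(- \frac{1}{107}\right)\right) 2279 = \left(804357 - \frac{65}{107}\right) 2279 = \frac{86066134}{107} \cdot 2279 = \frac{196144719386}{107} \approx 1.8331 \cdot 10^{9}$)
$\left(z + 20029\right) + 7811 = \left(\frac{196144719386}{107} + 20029\right) + 7811 = \frac{196146862489}{107} + 7811 = \frac{196147698266}{107}$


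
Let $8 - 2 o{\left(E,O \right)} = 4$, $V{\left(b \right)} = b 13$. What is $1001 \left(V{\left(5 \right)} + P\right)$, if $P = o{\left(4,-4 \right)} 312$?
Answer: $689689$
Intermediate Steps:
$V{\left(b \right)} = 13 b$
$o{\left(E,O \right)} = 2$ ($o{\left(E,O \right)} = 4 - 2 = 2$)
$P = 624$ ($P = 2 \cdot 312 = 624$)
$1001 \left(V{\left(5 \right)} + P\right) = 1001 \left(13 \cdot 5 + 624\right) = 1001 \left(65 + 624\right) = 1001 \cdot 689 = 689689$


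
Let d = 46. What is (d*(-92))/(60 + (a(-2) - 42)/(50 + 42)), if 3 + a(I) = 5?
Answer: -48668/685 ≈ -71.048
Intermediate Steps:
a(I) = 2 (a(I) = -3 + 5 = 2)
(d*(-92))/(60 + (a(-2) - 42)/(50 + 42)) = (46*(-92))/(60 + (2 - 42)/(50 + 42)) = -4232/(60 - 40/92) = -4232/(60 - 40*1/92) = -4232/(60 - 10/23) = -4232/1370/23 = -4232*23/1370 = -48668/685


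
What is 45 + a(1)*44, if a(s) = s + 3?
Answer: 221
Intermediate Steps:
a(s) = 3 + s
45 + a(1)*44 = 45 + (3 + 1)*44 = 45 + 4*44 = 45 + 176 = 221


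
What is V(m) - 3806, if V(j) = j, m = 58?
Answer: -3748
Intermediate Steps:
V(m) - 3806 = 58 - 3806 = -3748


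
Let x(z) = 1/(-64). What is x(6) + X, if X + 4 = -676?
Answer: -43521/64 ≈ -680.02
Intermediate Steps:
X = -680 (X = -4 - 676 = -680)
x(z) = -1/64
x(6) + X = -1/64 - 680 = -43521/64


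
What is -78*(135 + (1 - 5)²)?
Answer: -11778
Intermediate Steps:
-78*(135 + (1 - 5)²) = -78*(135 + (-4)²) = -78*(135 + 16) = -78*151 = -11778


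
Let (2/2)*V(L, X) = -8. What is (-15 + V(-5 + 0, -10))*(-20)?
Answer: 460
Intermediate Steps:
V(L, X) = -8
(-15 + V(-5 + 0, -10))*(-20) = (-15 - 8)*(-20) = -23*(-20) = 460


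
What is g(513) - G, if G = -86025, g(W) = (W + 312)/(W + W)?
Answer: 29420825/342 ≈ 86026.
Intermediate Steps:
g(W) = (312 + W)/(2*W) (g(W) = (312 + W)/((2*W)) = (312 + W)*(1/(2*W)) = (312 + W)/(2*W))
g(513) - G = (1/2)*(312 + 513)/513 - 1*(-86025) = (1/2)*(1/513)*825 + 86025 = 275/342 + 86025 = 29420825/342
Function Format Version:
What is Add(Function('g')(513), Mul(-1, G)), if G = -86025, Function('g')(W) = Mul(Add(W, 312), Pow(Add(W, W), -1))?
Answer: Rational(29420825, 342) ≈ 86026.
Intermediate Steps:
Function('g')(W) = Mul(Rational(1, 2), Pow(W, -1), Add(312, W)) (Function('g')(W) = Mul(Add(312, W), Pow(Mul(2, W), -1)) = Mul(Add(312, W), Mul(Rational(1, 2), Pow(W, -1))) = Mul(Rational(1, 2), Pow(W, -1), Add(312, W)))
Add(Function('g')(513), Mul(-1, G)) = Add(Mul(Rational(1, 2), Pow(513, -1), Add(312, 513)), Mul(-1, -86025)) = Add(Mul(Rational(1, 2), Rational(1, 513), 825), 86025) = Add(Rational(275, 342), 86025) = Rational(29420825, 342)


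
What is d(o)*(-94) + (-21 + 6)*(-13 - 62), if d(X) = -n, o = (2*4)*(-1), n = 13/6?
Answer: 3986/3 ≈ 1328.7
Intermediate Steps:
n = 13/6 (n = 13*(⅙) = 13/6 ≈ 2.1667)
o = -8 (o = 8*(-1) = -8)
d(X) = -13/6 (d(X) = -1*13/6 = -13/6)
d(o)*(-94) + (-21 + 6)*(-13 - 62) = -13/6*(-94) + (-21 + 6)*(-13 - 62) = 611/3 - 15*(-75) = 611/3 + 1125 = 3986/3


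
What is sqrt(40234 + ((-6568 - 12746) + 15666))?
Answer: sqrt(36586) ≈ 191.27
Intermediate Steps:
sqrt(40234 + ((-6568 - 12746) + 15666)) = sqrt(40234 + (-19314 + 15666)) = sqrt(40234 - 3648) = sqrt(36586)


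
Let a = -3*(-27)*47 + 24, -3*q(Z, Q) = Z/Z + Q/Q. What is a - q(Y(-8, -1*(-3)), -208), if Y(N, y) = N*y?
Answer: 11495/3 ≈ 3831.7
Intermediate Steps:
q(Z, Q) = -⅔ (q(Z, Q) = -(Z/Z + Q/Q)/3 = -(1 + 1)/3 = -⅓*2 = -⅔)
a = 3831 (a = 81*47 + 24 = 3807 + 24 = 3831)
a - q(Y(-8, -1*(-3)), -208) = 3831 - 1*(-⅔) = 3831 + ⅔ = 11495/3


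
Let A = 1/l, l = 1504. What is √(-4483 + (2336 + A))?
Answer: I*√303534178/376 ≈ 46.336*I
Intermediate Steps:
A = 1/1504 ≈ 0.00066489
√(-4483 + (2336 + A)) = √(-4483 + (2336 + 1/1504)) = √(-4483 + 3513345/1504) = √(-3229087/1504) = I*√303534178/376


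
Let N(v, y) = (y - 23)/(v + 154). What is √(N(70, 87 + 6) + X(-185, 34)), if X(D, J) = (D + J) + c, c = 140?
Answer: 3*I*√19/4 ≈ 3.2692*I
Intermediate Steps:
N(v, y) = (-23 + y)/(154 + v)
X(D, J) = 140 + D + J (X(D, J) = (D + J) + 140 = 140 + D + J)
√(N(70, 87 + 6) + X(-185, 34)) = √((-23 + (87 + 6))/(154 + 70) + (140 - 185 + 34)) = √((-23 + 93)/224 - 11) = √((1/224)*70 - 11) = √(5/16 - 11) = √(-171/16) = 3*I*√19/4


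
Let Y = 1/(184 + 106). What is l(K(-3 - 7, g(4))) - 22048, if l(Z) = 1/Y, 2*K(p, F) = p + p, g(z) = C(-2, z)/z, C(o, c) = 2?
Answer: -21758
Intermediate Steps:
g(z) = 2/z
K(p, F) = p (K(p, F) = (p + p)/2 = (2*p)/2 = p)
Y = 1/290 ≈ 0.0034483
l(Z) = 290 (l(Z) = 1/(1/290) = 290)
l(K(-3 - 7, g(4))) - 22048 = 290 - 22048 = -21758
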